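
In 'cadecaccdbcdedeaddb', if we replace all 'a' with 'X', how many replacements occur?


re.sub('a', 'X', text) replaces every occurrence of 'a' with 'X'.
Text: 'cadecaccdbcdedeaddb'
Scanning for 'a':
  pos 1: 'a' -> replacement #1
  pos 5: 'a' -> replacement #2
  pos 15: 'a' -> replacement #3
Total replacements: 3

3


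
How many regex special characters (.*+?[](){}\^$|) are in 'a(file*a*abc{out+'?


Regex special characters are: . * + ? [ ] ( ) { } \ ^ $ |
Scanning 'a(file*a*abc{out+':
  pos 1: '(' -> SPECIAL
  pos 6: '*' -> SPECIAL
  pos 8: '*' -> SPECIAL
  pos 12: '{' -> SPECIAL
  pos 16: '+' -> SPECIAL
Special chars found: ['(', '*', '*', '{', '+']
Total: 5

5


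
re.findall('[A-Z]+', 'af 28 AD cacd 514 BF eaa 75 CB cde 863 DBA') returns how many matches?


Pattern '[A-Z]+' finds one or more uppercase letters.
Text: 'af 28 AD cacd 514 BF eaa 75 CB cde 863 DBA'
Scanning for matches:
  Match 1: 'AD'
  Match 2: 'BF'
  Match 3: 'CB'
  Match 4: 'DBA'
Total matches: 4

4


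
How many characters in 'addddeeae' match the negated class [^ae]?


Negated class [^ae] matches any char NOT in {a, e}
Scanning 'addddeeae':
  pos 0: 'a' -> no (excluded)
  pos 1: 'd' -> MATCH
  pos 2: 'd' -> MATCH
  pos 3: 'd' -> MATCH
  pos 4: 'd' -> MATCH
  pos 5: 'e' -> no (excluded)
  pos 6: 'e' -> no (excluded)
  pos 7: 'a' -> no (excluded)
  pos 8: 'e' -> no (excluded)
Total matches: 4

4


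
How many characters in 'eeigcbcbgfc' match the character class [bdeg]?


Character class [bdeg] matches any of: {b, d, e, g}
Scanning string 'eeigcbcbgfc' character by character:
  pos 0: 'e' -> MATCH
  pos 1: 'e' -> MATCH
  pos 2: 'i' -> no
  pos 3: 'g' -> MATCH
  pos 4: 'c' -> no
  pos 5: 'b' -> MATCH
  pos 6: 'c' -> no
  pos 7: 'b' -> MATCH
  pos 8: 'g' -> MATCH
  pos 9: 'f' -> no
  pos 10: 'c' -> no
Total matches: 6

6


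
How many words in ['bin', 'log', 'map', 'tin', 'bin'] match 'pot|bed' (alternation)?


Alternation 'pot|bed' matches either 'pot' or 'bed'.
Checking each word:
  'bin' -> no
  'log' -> no
  'map' -> no
  'tin' -> no
  'bin' -> no
Matches: []
Count: 0

0


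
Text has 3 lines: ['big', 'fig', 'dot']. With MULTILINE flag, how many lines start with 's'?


With MULTILINE flag, ^ matches the start of each line.
Lines: ['big', 'fig', 'dot']
Checking which lines start with 's':
  Line 1: 'big' -> no
  Line 2: 'fig' -> no
  Line 3: 'dot' -> no
Matching lines: []
Count: 0

0


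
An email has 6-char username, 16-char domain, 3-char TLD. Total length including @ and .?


An email address has format: username@domain.tld
Username length: 6
'@' character: 1
Domain length: 16
'.' character: 1
TLD length: 3
Total = 6 + 1 + 16 + 1 + 3 = 27

27


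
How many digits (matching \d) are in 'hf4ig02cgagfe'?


\d matches any digit 0-9.
Scanning 'hf4ig02cgagfe':
  pos 2: '4' -> DIGIT
  pos 5: '0' -> DIGIT
  pos 6: '2' -> DIGIT
Digits found: ['4', '0', '2']
Total: 3

3


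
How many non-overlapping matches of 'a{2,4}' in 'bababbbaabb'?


Pattern 'a{2,4}' matches between 2 and 4 consecutive a's (greedy).
String: 'bababbbaabb'
Finding runs of a's and applying greedy matching:
  Run at pos 1: 'a' (length 1)
  Run at pos 3: 'a' (length 1)
  Run at pos 7: 'aa' (length 2)
Matches: ['aa']
Count: 1

1


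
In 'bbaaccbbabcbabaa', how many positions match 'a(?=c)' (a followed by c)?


Lookahead 'a(?=c)' matches 'a' only when followed by 'c'.
String: 'bbaaccbbabcbabaa'
Checking each position where char is 'a':
  pos 2: 'a' -> no (next='a')
  pos 3: 'a' -> MATCH (next='c')
  pos 8: 'a' -> no (next='b')
  pos 12: 'a' -> no (next='b')
  pos 14: 'a' -> no (next='a')
Matching positions: [3]
Count: 1

1


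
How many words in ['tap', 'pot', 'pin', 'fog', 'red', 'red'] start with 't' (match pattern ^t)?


Pattern ^t anchors to start of word. Check which words begin with 't':
  'tap' -> MATCH (starts with 't')
  'pot' -> no
  'pin' -> no
  'fog' -> no
  'red' -> no
  'red' -> no
Matching words: ['tap']
Count: 1

1


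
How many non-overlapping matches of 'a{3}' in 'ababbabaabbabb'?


Pattern 'a{3}' matches exactly 3 consecutive a's (greedy, non-overlapping).
String: 'ababbabaabbabb'
Scanning for runs of a's:
  Run at pos 0: 'a' (length 1) -> 0 match(es)
  Run at pos 2: 'a' (length 1) -> 0 match(es)
  Run at pos 5: 'a' (length 1) -> 0 match(es)
  Run at pos 7: 'aa' (length 2) -> 0 match(es)
  Run at pos 11: 'a' (length 1) -> 0 match(es)
Matches found: []
Total: 0

0


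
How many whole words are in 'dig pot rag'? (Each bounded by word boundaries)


Word boundaries (\b) mark the start/end of each word.
Text: 'dig pot rag'
Splitting by whitespace:
  Word 1: 'dig'
  Word 2: 'pot'
  Word 3: 'rag'
Total whole words: 3

3


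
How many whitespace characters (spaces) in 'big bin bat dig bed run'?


\s matches whitespace characters (spaces, tabs, etc.).
Text: 'big bin bat dig bed run'
This text has 6 words separated by spaces.
Number of spaces = number of words - 1 = 6 - 1 = 5

5


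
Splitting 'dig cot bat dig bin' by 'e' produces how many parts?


Splitting by 'e' breaks the string at each occurrence of the separator.
Text: 'dig cot bat dig bin'
Parts after split:
  Part 1: 'dig cot bat dig bin'
Total parts: 1

1


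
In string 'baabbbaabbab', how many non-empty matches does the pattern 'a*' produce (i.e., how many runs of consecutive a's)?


Pattern 'a*' matches zero or more a's. We want non-empty runs of consecutive a's.
String: 'baabbbaabbab'
Walking through the string to find runs of a's:
  Run 1: positions 1-2 -> 'aa'
  Run 2: positions 6-7 -> 'aa'
  Run 3: positions 10-10 -> 'a'
Non-empty runs found: ['aa', 'aa', 'a']
Count: 3

3


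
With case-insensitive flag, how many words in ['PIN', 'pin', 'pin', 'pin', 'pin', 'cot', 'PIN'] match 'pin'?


Case-insensitive matching: compare each word's lowercase form to 'pin'.
  'PIN' -> lower='pin' -> MATCH
  'pin' -> lower='pin' -> MATCH
  'pin' -> lower='pin' -> MATCH
  'pin' -> lower='pin' -> MATCH
  'pin' -> lower='pin' -> MATCH
  'cot' -> lower='cot' -> no
  'PIN' -> lower='pin' -> MATCH
Matches: ['PIN', 'pin', 'pin', 'pin', 'pin', 'PIN']
Count: 6

6


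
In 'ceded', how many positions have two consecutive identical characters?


Looking for consecutive identical characters in 'ceded':
  pos 0-1: 'c' vs 'e' -> different
  pos 1-2: 'e' vs 'd' -> different
  pos 2-3: 'd' vs 'e' -> different
  pos 3-4: 'e' vs 'd' -> different
Consecutive identical pairs: []
Count: 0

0


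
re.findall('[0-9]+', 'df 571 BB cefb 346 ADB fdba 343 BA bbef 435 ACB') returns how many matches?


Pattern '[0-9]+' finds one or more digits.
Text: 'df 571 BB cefb 346 ADB fdba 343 BA bbef 435 ACB'
Scanning for matches:
  Match 1: '571'
  Match 2: '346'
  Match 3: '343'
  Match 4: '435'
Total matches: 4

4


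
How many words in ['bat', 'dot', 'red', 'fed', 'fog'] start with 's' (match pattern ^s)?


Pattern ^s anchors to start of word. Check which words begin with 's':
  'bat' -> no
  'dot' -> no
  'red' -> no
  'fed' -> no
  'fog' -> no
Matching words: []
Count: 0

0


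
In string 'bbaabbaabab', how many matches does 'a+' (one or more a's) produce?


Pattern 'a+' matches one or more consecutive a's.
String: 'bbaabbaabab'
Scanning for runs of a:
  Match 1: 'aa' (length 2)
  Match 2: 'aa' (length 2)
  Match 3: 'a' (length 1)
Total matches: 3

3


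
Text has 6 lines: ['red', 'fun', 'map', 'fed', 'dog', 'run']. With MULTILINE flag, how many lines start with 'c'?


With MULTILINE flag, ^ matches the start of each line.
Lines: ['red', 'fun', 'map', 'fed', 'dog', 'run']
Checking which lines start with 'c':
  Line 1: 'red' -> no
  Line 2: 'fun' -> no
  Line 3: 'map' -> no
  Line 4: 'fed' -> no
  Line 5: 'dog' -> no
  Line 6: 'run' -> no
Matching lines: []
Count: 0

0


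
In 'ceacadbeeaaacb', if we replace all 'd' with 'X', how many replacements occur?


re.sub('d', 'X', text) replaces every occurrence of 'd' with 'X'.
Text: 'ceacadbeeaaacb'
Scanning for 'd':
  pos 5: 'd' -> replacement #1
Total replacements: 1

1


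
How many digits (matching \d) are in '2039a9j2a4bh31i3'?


\d matches any digit 0-9.
Scanning '2039a9j2a4bh31i3':
  pos 0: '2' -> DIGIT
  pos 1: '0' -> DIGIT
  pos 2: '3' -> DIGIT
  pos 3: '9' -> DIGIT
  pos 5: '9' -> DIGIT
  pos 7: '2' -> DIGIT
  pos 9: '4' -> DIGIT
  pos 12: '3' -> DIGIT
  pos 13: '1' -> DIGIT
  pos 15: '3' -> DIGIT
Digits found: ['2', '0', '3', '9', '9', '2', '4', '3', '1', '3']
Total: 10

10


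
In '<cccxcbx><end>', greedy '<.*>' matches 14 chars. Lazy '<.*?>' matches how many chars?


Greedy '<.*>' tries to match as MUCH as possible.
Lazy '<.*?>' tries to match as LITTLE as possible.

String: '<cccxcbx><end>'
Greedy '<.*>' starts at first '<' and extends to the LAST '>': '<cccxcbx><end>' (14 chars)
Lazy '<.*?>' starts at first '<' and stops at the FIRST '>': '<cccxcbx>' (9 chars)

9


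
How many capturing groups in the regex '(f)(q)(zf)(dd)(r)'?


To count capturing groups, count each '(' that starts a group.
Pattern: '(f)(q)(zf)(dd)(r)'
Walking through the pattern:
  Position 0: '(' -> group #1
  Position 3: '(' -> group #2
  Position 6: '(' -> group #3
  Position 10: '(' -> group #4
  Position 14: '(' -> group #5
Total capturing groups: 5

5


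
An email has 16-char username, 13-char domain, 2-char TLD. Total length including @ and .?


An email address has format: username@domain.tld
Username length: 16
'@' character: 1
Domain length: 13
'.' character: 1
TLD length: 2
Total = 16 + 1 + 13 + 1 + 2 = 33

33


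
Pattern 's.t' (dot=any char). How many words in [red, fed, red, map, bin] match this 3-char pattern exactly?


Pattern 's.t' means: starts with 's', any single char, ends with 't'.
Checking each word (must be exactly 3 chars):
  'red' (len=3): no
  'fed' (len=3): no
  'red' (len=3): no
  'map' (len=3): no
  'bin' (len=3): no
Matching words: []
Total: 0

0


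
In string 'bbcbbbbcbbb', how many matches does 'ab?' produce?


Pattern 'ab?' matches 'a' optionally followed by 'b'.
String: 'bbcbbbbcbbb'
Scanning left to right for 'a' then checking next char:
Total matches: 0

0


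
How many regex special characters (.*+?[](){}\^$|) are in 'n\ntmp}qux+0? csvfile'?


Regex special characters are: . * + ? [ ] ( ) { } \ ^ $ |
Scanning 'n\ntmp}qux+0? csvfile':
  pos 1: '\' -> SPECIAL
  pos 6: '}' -> SPECIAL
  pos 10: '+' -> SPECIAL
  pos 12: '?' -> SPECIAL
Special chars found: ['\\', '}', '+', '?']
Total: 4

4


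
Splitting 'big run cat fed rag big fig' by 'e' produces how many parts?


Splitting by 'e' breaks the string at each occurrence of the separator.
Text: 'big run cat fed rag big fig'
Parts after split:
  Part 1: 'big run cat f'
  Part 2: 'd rag big fig'
Total parts: 2

2


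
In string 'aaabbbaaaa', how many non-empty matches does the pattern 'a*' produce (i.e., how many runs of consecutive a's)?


Pattern 'a*' matches zero or more a's. We want non-empty runs of consecutive a's.
String: 'aaabbbaaaa'
Walking through the string to find runs of a's:
  Run 1: positions 0-2 -> 'aaa'
  Run 2: positions 6-9 -> 'aaaa'
Non-empty runs found: ['aaa', 'aaaa']
Count: 2

2


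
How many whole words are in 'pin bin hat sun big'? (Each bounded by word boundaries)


Word boundaries (\b) mark the start/end of each word.
Text: 'pin bin hat sun big'
Splitting by whitespace:
  Word 1: 'pin'
  Word 2: 'bin'
  Word 3: 'hat'
  Word 4: 'sun'
  Word 5: 'big'
Total whole words: 5

5


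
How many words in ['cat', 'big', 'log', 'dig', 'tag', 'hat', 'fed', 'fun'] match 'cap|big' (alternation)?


Alternation 'cap|big' matches either 'cap' or 'big'.
Checking each word:
  'cat' -> no
  'big' -> MATCH
  'log' -> no
  'dig' -> no
  'tag' -> no
  'hat' -> no
  'fed' -> no
  'fun' -> no
Matches: ['big']
Count: 1

1


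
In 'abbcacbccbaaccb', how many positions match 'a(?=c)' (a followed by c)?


Lookahead 'a(?=c)' matches 'a' only when followed by 'c'.
String: 'abbcacbccbaaccb'
Checking each position where char is 'a':
  pos 0: 'a' -> no (next='b')
  pos 4: 'a' -> MATCH (next='c')
  pos 10: 'a' -> no (next='a')
  pos 11: 'a' -> MATCH (next='c')
Matching positions: [4, 11]
Count: 2

2


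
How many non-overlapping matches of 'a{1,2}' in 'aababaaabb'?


Pattern 'a{1,2}' matches between 1 and 2 consecutive a's (greedy).
String: 'aababaaabb'
Finding runs of a's and applying greedy matching:
  Run at pos 0: 'aa' (length 2)
  Run at pos 3: 'a' (length 1)
  Run at pos 5: 'aaa' (length 3)
Matches: ['aa', 'a', 'aa', 'a']
Count: 4

4


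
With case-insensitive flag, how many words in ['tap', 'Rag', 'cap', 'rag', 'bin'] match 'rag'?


Case-insensitive matching: compare each word's lowercase form to 'rag'.
  'tap' -> lower='tap' -> no
  'Rag' -> lower='rag' -> MATCH
  'cap' -> lower='cap' -> no
  'rag' -> lower='rag' -> MATCH
  'bin' -> lower='bin' -> no
Matches: ['Rag', 'rag']
Count: 2

2


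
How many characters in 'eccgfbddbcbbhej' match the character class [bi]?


Character class [bi] matches any of: {b, i}
Scanning string 'eccgfbddbcbbhej' character by character:
  pos 0: 'e' -> no
  pos 1: 'c' -> no
  pos 2: 'c' -> no
  pos 3: 'g' -> no
  pos 4: 'f' -> no
  pos 5: 'b' -> MATCH
  pos 6: 'd' -> no
  pos 7: 'd' -> no
  pos 8: 'b' -> MATCH
  pos 9: 'c' -> no
  pos 10: 'b' -> MATCH
  pos 11: 'b' -> MATCH
  pos 12: 'h' -> no
  pos 13: 'e' -> no
  pos 14: 'j' -> no
Total matches: 4

4


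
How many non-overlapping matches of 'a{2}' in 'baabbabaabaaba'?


Pattern 'a{2}' matches exactly 2 consecutive a's (greedy, non-overlapping).
String: 'baabbabaabaaba'
Scanning for runs of a's:
  Run at pos 1: 'aa' (length 2) -> 1 match(es)
  Run at pos 5: 'a' (length 1) -> 0 match(es)
  Run at pos 7: 'aa' (length 2) -> 1 match(es)
  Run at pos 10: 'aa' (length 2) -> 1 match(es)
  Run at pos 13: 'a' (length 1) -> 0 match(es)
Matches found: ['aa', 'aa', 'aa']
Total: 3

3


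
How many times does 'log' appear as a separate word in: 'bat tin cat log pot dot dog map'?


Scanning each word for exact match 'log':
  Word 1: 'bat' -> no
  Word 2: 'tin' -> no
  Word 3: 'cat' -> no
  Word 4: 'log' -> MATCH
  Word 5: 'pot' -> no
  Word 6: 'dot' -> no
  Word 7: 'dog' -> no
  Word 8: 'map' -> no
Total matches: 1

1


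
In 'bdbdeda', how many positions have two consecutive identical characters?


Looking for consecutive identical characters in 'bdbdeda':
  pos 0-1: 'b' vs 'd' -> different
  pos 1-2: 'd' vs 'b' -> different
  pos 2-3: 'b' vs 'd' -> different
  pos 3-4: 'd' vs 'e' -> different
  pos 4-5: 'e' vs 'd' -> different
  pos 5-6: 'd' vs 'a' -> different
Consecutive identical pairs: []
Count: 0

0


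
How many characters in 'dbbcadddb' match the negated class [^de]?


Negated class [^de] matches any char NOT in {d, e}
Scanning 'dbbcadddb':
  pos 0: 'd' -> no (excluded)
  pos 1: 'b' -> MATCH
  pos 2: 'b' -> MATCH
  pos 3: 'c' -> MATCH
  pos 4: 'a' -> MATCH
  pos 5: 'd' -> no (excluded)
  pos 6: 'd' -> no (excluded)
  pos 7: 'd' -> no (excluded)
  pos 8: 'b' -> MATCH
Total matches: 5

5


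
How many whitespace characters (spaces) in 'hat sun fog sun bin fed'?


\s matches whitespace characters (spaces, tabs, etc.).
Text: 'hat sun fog sun bin fed'
This text has 6 words separated by spaces.
Number of spaces = number of words - 1 = 6 - 1 = 5

5


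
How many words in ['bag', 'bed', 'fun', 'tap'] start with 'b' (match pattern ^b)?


Pattern ^b anchors to start of word. Check which words begin with 'b':
  'bag' -> MATCH (starts with 'b')
  'bed' -> MATCH (starts with 'b')
  'fun' -> no
  'tap' -> no
Matching words: ['bag', 'bed']
Count: 2

2


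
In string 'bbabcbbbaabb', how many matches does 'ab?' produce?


Pattern 'ab?' matches 'a' optionally followed by 'b'.
String: 'bbabcbbbaabb'
Scanning left to right for 'a' then checking next char:
  Match 1: 'ab' (a followed by b)
  Match 2: 'a' (a not followed by b)
  Match 3: 'ab' (a followed by b)
Total matches: 3

3


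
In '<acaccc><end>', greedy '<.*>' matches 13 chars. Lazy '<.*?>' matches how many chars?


Greedy '<.*>' tries to match as MUCH as possible.
Lazy '<.*?>' tries to match as LITTLE as possible.

String: '<acaccc><end>'
Greedy '<.*>' starts at first '<' and extends to the LAST '>': '<acaccc><end>' (13 chars)
Lazy '<.*?>' starts at first '<' and stops at the FIRST '>': '<acaccc>' (8 chars)

8


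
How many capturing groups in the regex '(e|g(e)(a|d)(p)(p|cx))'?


To count capturing groups, count each '(' that starts a group.
Pattern: '(e|g(e)(a|d)(p)(p|cx))'
Walking through the pattern:
  Position 0: '(' -> group #1
  Position 4: '(' -> group #2
  Position 7: '(' -> group #3
  Position 12: '(' -> group #4
  Position 15: '(' -> group #5
Total capturing groups: 5

5


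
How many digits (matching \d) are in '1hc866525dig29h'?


\d matches any digit 0-9.
Scanning '1hc866525dig29h':
  pos 0: '1' -> DIGIT
  pos 3: '8' -> DIGIT
  pos 4: '6' -> DIGIT
  pos 5: '6' -> DIGIT
  pos 6: '5' -> DIGIT
  pos 7: '2' -> DIGIT
  pos 8: '5' -> DIGIT
  pos 12: '2' -> DIGIT
  pos 13: '9' -> DIGIT
Digits found: ['1', '8', '6', '6', '5', '2', '5', '2', '9']
Total: 9

9


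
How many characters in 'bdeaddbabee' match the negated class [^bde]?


Negated class [^bde] matches any char NOT in {b, d, e}
Scanning 'bdeaddbabee':
  pos 0: 'b' -> no (excluded)
  pos 1: 'd' -> no (excluded)
  pos 2: 'e' -> no (excluded)
  pos 3: 'a' -> MATCH
  pos 4: 'd' -> no (excluded)
  pos 5: 'd' -> no (excluded)
  pos 6: 'b' -> no (excluded)
  pos 7: 'a' -> MATCH
  pos 8: 'b' -> no (excluded)
  pos 9: 'e' -> no (excluded)
  pos 10: 'e' -> no (excluded)
Total matches: 2

2


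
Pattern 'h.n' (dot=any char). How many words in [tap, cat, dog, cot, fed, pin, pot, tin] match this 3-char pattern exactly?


Pattern 'h.n' means: starts with 'h', any single char, ends with 'n'.
Checking each word (must be exactly 3 chars):
  'tap' (len=3): no
  'cat' (len=3): no
  'dog' (len=3): no
  'cot' (len=3): no
  'fed' (len=3): no
  'pin' (len=3): no
  'pot' (len=3): no
  'tin' (len=3): no
Matching words: []
Total: 0

0


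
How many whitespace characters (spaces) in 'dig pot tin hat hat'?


\s matches whitespace characters (spaces, tabs, etc.).
Text: 'dig pot tin hat hat'
This text has 5 words separated by spaces.
Number of spaces = number of words - 1 = 5 - 1 = 4

4


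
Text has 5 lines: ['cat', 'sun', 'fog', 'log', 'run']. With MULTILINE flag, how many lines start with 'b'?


With MULTILINE flag, ^ matches the start of each line.
Lines: ['cat', 'sun', 'fog', 'log', 'run']
Checking which lines start with 'b':
  Line 1: 'cat' -> no
  Line 2: 'sun' -> no
  Line 3: 'fog' -> no
  Line 4: 'log' -> no
  Line 5: 'run' -> no
Matching lines: []
Count: 0

0


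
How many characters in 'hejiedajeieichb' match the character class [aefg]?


Character class [aefg] matches any of: {a, e, f, g}
Scanning string 'hejiedajeieichb' character by character:
  pos 0: 'h' -> no
  pos 1: 'e' -> MATCH
  pos 2: 'j' -> no
  pos 3: 'i' -> no
  pos 4: 'e' -> MATCH
  pos 5: 'd' -> no
  pos 6: 'a' -> MATCH
  pos 7: 'j' -> no
  pos 8: 'e' -> MATCH
  pos 9: 'i' -> no
  pos 10: 'e' -> MATCH
  pos 11: 'i' -> no
  pos 12: 'c' -> no
  pos 13: 'h' -> no
  pos 14: 'b' -> no
Total matches: 5

5


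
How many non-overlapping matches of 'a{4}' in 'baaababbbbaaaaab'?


Pattern 'a{4}' matches exactly 4 consecutive a's (greedy, non-overlapping).
String: 'baaababbbbaaaaab'
Scanning for runs of a's:
  Run at pos 1: 'aaa' (length 3) -> 0 match(es)
  Run at pos 5: 'a' (length 1) -> 0 match(es)
  Run at pos 10: 'aaaaa' (length 5) -> 1 match(es)
Matches found: ['aaaa']
Total: 1

1


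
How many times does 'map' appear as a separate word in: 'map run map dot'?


Scanning each word for exact match 'map':
  Word 1: 'map' -> MATCH
  Word 2: 'run' -> no
  Word 3: 'map' -> MATCH
  Word 4: 'dot' -> no
Total matches: 2

2


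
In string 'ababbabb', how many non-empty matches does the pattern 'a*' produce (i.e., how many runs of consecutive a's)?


Pattern 'a*' matches zero or more a's. We want non-empty runs of consecutive a's.
String: 'ababbabb'
Walking through the string to find runs of a's:
  Run 1: positions 0-0 -> 'a'
  Run 2: positions 2-2 -> 'a'
  Run 3: positions 5-5 -> 'a'
Non-empty runs found: ['a', 'a', 'a']
Count: 3

3


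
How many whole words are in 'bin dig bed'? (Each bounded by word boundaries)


Word boundaries (\b) mark the start/end of each word.
Text: 'bin dig bed'
Splitting by whitespace:
  Word 1: 'bin'
  Word 2: 'dig'
  Word 3: 'bed'
Total whole words: 3

3


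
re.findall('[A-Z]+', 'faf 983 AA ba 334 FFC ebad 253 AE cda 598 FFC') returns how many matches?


Pattern '[A-Z]+' finds one or more uppercase letters.
Text: 'faf 983 AA ba 334 FFC ebad 253 AE cda 598 FFC'
Scanning for matches:
  Match 1: 'AA'
  Match 2: 'FFC'
  Match 3: 'AE'
  Match 4: 'FFC'
Total matches: 4

4


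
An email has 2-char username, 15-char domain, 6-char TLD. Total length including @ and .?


An email address has format: username@domain.tld
Username length: 2
'@' character: 1
Domain length: 15
'.' character: 1
TLD length: 6
Total = 2 + 1 + 15 + 1 + 6 = 25

25


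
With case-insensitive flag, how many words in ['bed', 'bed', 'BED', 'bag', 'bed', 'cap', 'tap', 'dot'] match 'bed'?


Case-insensitive matching: compare each word's lowercase form to 'bed'.
  'bed' -> lower='bed' -> MATCH
  'bed' -> lower='bed' -> MATCH
  'BED' -> lower='bed' -> MATCH
  'bag' -> lower='bag' -> no
  'bed' -> lower='bed' -> MATCH
  'cap' -> lower='cap' -> no
  'tap' -> lower='tap' -> no
  'dot' -> lower='dot' -> no
Matches: ['bed', 'bed', 'BED', 'bed']
Count: 4

4


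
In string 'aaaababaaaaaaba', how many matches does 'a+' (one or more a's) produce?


Pattern 'a+' matches one or more consecutive a's.
String: 'aaaababaaaaaaba'
Scanning for runs of a:
  Match 1: 'aaaa' (length 4)
  Match 2: 'a' (length 1)
  Match 3: 'aaaaaa' (length 6)
  Match 4: 'a' (length 1)
Total matches: 4

4


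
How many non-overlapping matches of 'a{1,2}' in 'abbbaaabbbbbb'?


Pattern 'a{1,2}' matches between 1 and 2 consecutive a's (greedy).
String: 'abbbaaabbbbbb'
Finding runs of a's and applying greedy matching:
  Run at pos 0: 'a' (length 1)
  Run at pos 4: 'aaa' (length 3)
Matches: ['a', 'aa', 'a']
Count: 3

3


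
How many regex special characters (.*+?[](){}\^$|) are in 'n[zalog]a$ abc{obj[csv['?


Regex special characters are: . * + ? [ ] ( ) { } \ ^ $ |
Scanning 'n[zalog]a$ abc{obj[csv[':
  pos 1: '[' -> SPECIAL
  pos 7: ']' -> SPECIAL
  pos 9: '$' -> SPECIAL
  pos 14: '{' -> SPECIAL
  pos 18: '[' -> SPECIAL
  pos 22: '[' -> SPECIAL
Special chars found: ['[', ']', '$', '{', '[', '[']
Total: 6

6


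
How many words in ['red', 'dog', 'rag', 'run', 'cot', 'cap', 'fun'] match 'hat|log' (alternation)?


Alternation 'hat|log' matches either 'hat' or 'log'.
Checking each word:
  'red' -> no
  'dog' -> no
  'rag' -> no
  'run' -> no
  'cot' -> no
  'cap' -> no
  'fun' -> no
Matches: []
Count: 0

0


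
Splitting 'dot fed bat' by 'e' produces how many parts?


Splitting by 'e' breaks the string at each occurrence of the separator.
Text: 'dot fed bat'
Parts after split:
  Part 1: 'dot f'
  Part 2: 'd bat'
Total parts: 2

2


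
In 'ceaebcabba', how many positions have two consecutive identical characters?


Looking for consecutive identical characters in 'ceaebcabba':
  pos 0-1: 'c' vs 'e' -> different
  pos 1-2: 'e' vs 'a' -> different
  pos 2-3: 'a' vs 'e' -> different
  pos 3-4: 'e' vs 'b' -> different
  pos 4-5: 'b' vs 'c' -> different
  pos 5-6: 'c' vs 'a' -> different
  pos 6-7: 'a' vs 'b' -> different
  pos 7-8: 'b' vs 'b' -> MATCH ('bb')
  pos 8-9: 'b' vs 'a' -> different
Consecutive identical pairs: ['bb']
Count: 1

1


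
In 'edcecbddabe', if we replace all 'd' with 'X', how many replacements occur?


re.sub('d', 'X', text) replaces every occurrence of 'd' with 'X'.
Text: 'edcecbddabe'
Scanning for 'd':
  pos 1: 'd' -> replacement #1
  pos 6: 'd' -> replacement #2
  pos 7: 'd' -> replacement #3
Total replacements: 3

3


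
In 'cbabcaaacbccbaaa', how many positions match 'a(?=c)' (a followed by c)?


Lookahead 'a(?=c)' matches 'a' only when followed by 'c'.
String: 'cbabcaaacbccbaaa'
Checking each position where char is 'a':
  pos 2: 'a' -> no (next='b')
  pos 5: 'a' -> no (next='a')
  pos 6: 'a' -> no (next='a')
  pos 7: 'a' -> MATCH (next='c')
  pos 13: 'a' -> no (next='a')
  pos 14: 'a' -> no (next='a')
Matching positions: [7]
Count: 1

1


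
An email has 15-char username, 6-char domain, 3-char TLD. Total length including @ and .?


An email address has format: username@domain.tld
Username length: 15
'@' character: 1
Domain length: 6
'.' character: 1
TLD length: 3
Total = 15 + 1 + 6 + 1 + 3 = 26

26


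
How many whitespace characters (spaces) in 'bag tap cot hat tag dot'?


\s matches whitespace characters (spaces, tabs, etc.).
Text: 'bag tap cot hat tag dot'
This text has 6 words separated by spaces.
Number of spaces = number of words - 1 = 6 - 1 = 5

5


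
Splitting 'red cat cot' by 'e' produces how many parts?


Splitting by 'e' breaks the string at each occurrence of the separator.
Text: 'red cat cot'
Parts after split:
  Part 1: 'r'
  Part 2: 'd cat cot'
Total parts: 2

2


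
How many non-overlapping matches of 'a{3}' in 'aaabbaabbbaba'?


Pattern 'a{3}' matches exactly 3 consecutive a's (greedy, non-overlapping).
String: 'aaabbaabbbaba'
Scanning for runs of a's:
  Run at pos 0: 'aaa' (length 3) -> 1 match(es)
  Run at pos 5: 'aa' (length 2) -> 0 match(es)
  Run at pos 10: 'a' (length 1) -> 0 match(es)
  Run at pos 12: 'a' (length 1) -> 0 match(es)
Matches found: ['aaa']
Total: 1

1


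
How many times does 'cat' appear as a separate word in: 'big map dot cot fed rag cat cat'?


Scanning each word for exact match 'cat':
  Word 1: 'big' -> no
  Word 2: 'map' -> no
  Word 3: 'dot' -> no
  Word 4: 'cot' -> no
  Word 5: 'fed' -> no
  Word 6: 'rag' -> no
  Word 7: 'cat' -> MATCH
  Word 8: 'cat' -> MATCH
Total matches: 2

2


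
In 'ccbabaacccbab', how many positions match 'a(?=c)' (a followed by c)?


Lookahead 'a(?=c)' matches 'a' only when followed by 'c'.
String: 'ccbabaacccbab'
Checking each position where char is 'a':
  pos 3: 'a' -> no (next='b')
  pos 5: 'a' -> no (next='a')
  pos 6: 'a' -> MATCH (next='c')
  pos 11: 'a' -> no (next='b')
Matching positions: [6]
Count: 1

1


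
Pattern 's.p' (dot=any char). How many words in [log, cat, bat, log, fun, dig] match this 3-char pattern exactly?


Pattern 's.p' means: starts with 's', any single char, ends with 'p'.
Checking each word (must be exactly 3 chars):
  'log' (len=3): no
  'cat' (len=3): no
  'bat' (len=3): no
  'log' (len=3): no
  'fun' (len=3): no
  'dig' (len=3): no
Matching words: []
Total: 0

0


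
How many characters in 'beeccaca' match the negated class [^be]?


Negated class [^be] matches any char NOT in {b, e}
Scanning 'beeccaca':
  pos 0: 'b' -> no (excluded)
  pos 1: 'e' -> no (excluded)
  pos 2: 'e' -> no (excluded)
  pos 3: 'c' -> MATCH
  pos 4: 'c' -> MATCH
  pos 5: 'a' -> MATCH
  pos 6: 'c' -> MATCH
  pos 7: 'a' -> MATCH
Total matches: 5

5


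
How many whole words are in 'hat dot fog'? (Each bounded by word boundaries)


Word boundaries (\b) mark the start/end of each word.
Text: 'hat dot fog'
Splitting by whitespace:
  Word 1: 'hat'
  Word 2: 'dot'
  Word 3: 'fog'
Total whole words: 3

3


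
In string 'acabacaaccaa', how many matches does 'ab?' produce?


Pattern 'ab?' matches 'a' optionally followed by 'b'.
String: 'acabacaaccaa'
Scanning left to right for 'a' then checking next char:
  Match 1: 'a' (a not followed by b)
  Match 2: 'ab' (a followed by b)
  Match 3: 'a' (a not followed by b)
  Match 4: 'a' (a not followed by b)
  Match 5: 'a' (a not followed by b)
  Match 6: 'a' (a not followed by b)
  Match 7: 'a' (a not followed by b)
Total matches: 7

7


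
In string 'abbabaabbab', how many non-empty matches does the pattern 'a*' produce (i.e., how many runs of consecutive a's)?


Pattern 'a*' matches zero or more a's. We want non-empty runs of consecutive a's.
String: 'abbabaabbab'
Walking through the string to find runs of a's:
  Run 1: positions 0-0 -> 'a'
  Run 2: positions 3-3 -> 'a'
  Run 3: positions 5-6 -> 'aa'
  Run 4: positions 9-9 -> 'a'
Non-empty runs found: ['a', 'a', 'aa', 'a']
Count: 4

4


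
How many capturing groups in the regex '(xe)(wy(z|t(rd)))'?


To count capturing groups, count each '(' that starts a group.
Pattern: '(xe)(wy(z|t(rd)))'
Walking through the pattern:
  Position 0: '(' -> group #1
  Position 4: '(' -> group #2
  Position 7: '(' -> group #3
  Position 11: '(' -> group #4
Total capturing groups: 4

4


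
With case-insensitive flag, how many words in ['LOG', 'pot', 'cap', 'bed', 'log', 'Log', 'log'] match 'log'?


Case-insensitive matching: compare each word's lowercase form to 'log'.
  'LOG' -> lower='log' -> MATCH
  'pot' -> lower='pot' -> no
  'cap' -> lower='cap' -> no
  'bed' -> lower='bed' -> no
  'log' -> lower='log' -> MATCH
  'Log' -> lower='log' -> MATCH
  'log' -> lower='log' -> MATCH
Matches: ['LOG', 'log', 'Log', 'log']
Count: 4

4


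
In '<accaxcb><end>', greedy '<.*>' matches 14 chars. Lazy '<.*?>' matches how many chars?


Greedy '<.*>' tries to match as MUCH as possible.
Lazy '<.*?>' tries to match as LITTLE as possible.

String: '<accaxcb><end>'
Greedy '<.*>' starts at first '<' and extends to the LAST '>': '<accaxcb><end>' (14 chars)
Lazy '<.*?>' starts at first '<' and stops at the FIRST '>': '<accaxcb>' (9 chars)

9


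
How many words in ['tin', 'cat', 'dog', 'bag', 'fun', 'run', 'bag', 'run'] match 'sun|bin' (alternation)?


Alternation 'sun|bin' matches either 'sun' or 'bin'.
Checking each word:
  'tin' -> no
  'cat' -> no
  'dog' -> no
  'bag' -> no
  'fun' -> no
  'run' -> no
  'bag' -> no
  'run' -> no
Matches: []
Count: 0

0


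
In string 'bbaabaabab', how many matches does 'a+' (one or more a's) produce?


Pattern 'a+' matches one or more consecutive a's.
String: 'bbaabaabab'
Scanning for runs of a:
  Match 1: 'aa' (length 2)
  Match 2: 'aa' (length 2)
  Match 3: 'a' (length 1)
Total matches: 3

3


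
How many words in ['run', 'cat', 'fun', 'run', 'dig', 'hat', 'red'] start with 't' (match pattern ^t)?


Pattern ^t anchors to start of word. Check which words begin with 't':
  'run' -> no
  'cat' -> no
  'fun' -> no
  'run' -> no
  'dig' -> no
  'hat' -> no
  'red' -> no
Matching words: []
Count: 0

0


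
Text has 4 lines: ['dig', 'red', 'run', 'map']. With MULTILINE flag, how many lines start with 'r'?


With MULTILINE flag, ^ matches the start of each line.
Lines: ['dig', 'red', 'run', 'map']
Checking which lines start with 'r':
  Line 1: 'dig' -> no
  Line 2: 'red' -> MATCH
  Line 3: 'run' -> MATCH
  Line 4: 'map' -> no
Matching lines: ['red', 'run']
Count: 2

2


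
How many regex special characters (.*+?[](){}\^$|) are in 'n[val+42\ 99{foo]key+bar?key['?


Regex special characters are: . * + ? [ ] ( ) { } \ ^ $ |
Scanning 'n[val+42\ 99{foo]key+bar?key[':
  pos 1: '[' -> SPECIAL
  pos 5: '+' -> SPECIAL
  pos 8: '\' -> SPECIAL
  pos 12: '{' -> SPECIAL
  pos 16: ']' -> SPECIAL
  pos 20: '+' -> SPECIAL
  pos 24: '?' -> SPECIAL
  pos 28: '[' -> SPECIAL
Special chars found: ['[', '+', '\\', '{', ']', '+', '?', '[']
Total: 8

8


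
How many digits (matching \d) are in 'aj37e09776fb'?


\d matches any digit 0-9.
Scanning 'aj37e09776fb':
  pos 2: '3' -> DIGIT
  pos 3: '7' -> DIGIT
  pos 5: '0' -> DIGIT
  pos 6: '9' -> DIGIT
  pos 7: '7' -> DIGIT
  pos 8: '7' -> DIGIT
  pos 9: '6' -> DIGIT
Digits found: ['3', '7', '0', '9', '7', '7', '6']
Total: 7

7


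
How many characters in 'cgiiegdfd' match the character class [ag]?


Character class [ag] matches any of: {a, g}
Scanning string 'cgiiegdfd' character by character:
  pos 0: 'c' -> no
  pos 1: 'g' -> MATCH
  pos 2: 'i' -> no
  pos 3: 'i' -> no
  pos 4: 'e' -> no
  pos 5: 'g' -> MATCH
  pos 6: 'd' -> no
  pos 7: 'f' -> no
  pos 8: 'd' -> no
Total matches: 2

2


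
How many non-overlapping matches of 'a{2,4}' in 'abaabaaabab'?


Pattern 'a{2,4}' matches between 2 and 4 consecutive a's (greedy).
String: 'abaabaaabab'
Finding runs of a's and applying greedy matching:
  Run at pos 0: 'a' (length 1)
  Run at pos 2: 'aa' (length 2)
  Run at pos 5: 'aaa' (length 3)
  Run at pos 9: 'a' (length 1)
Matches: ['aa', 'aaa']
Count: 2

2


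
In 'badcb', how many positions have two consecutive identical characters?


Looking for consecutive identical characters in 'badcb':
  pos 0-1: 'b' vs 'a' -> different
  pos 1-2: 'a' vs 'd' -> different
  pos 2-3: 'd' vs 'c' -> different
  pos 3-4: 'c' vs 'b' -> different
Consecutive identical pairs: []
Count: 0

0


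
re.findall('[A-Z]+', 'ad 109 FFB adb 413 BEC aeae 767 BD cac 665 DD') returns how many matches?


Pattern '[A-Z]+' finds one or more uppercase letters.
Text: 'ad 109 FFB adb 413 BEC aeae 767 BD cac 665 DD'
Scanning for matches:
  Match 1: 'FFB'
  Match 2: 'BEC'
  Match 3: 'BD'
  Match 4: 'DD'
Total matches: 4

4


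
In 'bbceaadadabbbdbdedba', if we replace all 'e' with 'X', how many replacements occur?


re.sub('e', 'X', text) replaces every occurrence of 'e' with 'X'.
Text: 'bbceaadadabbbdbdedba'
Scanning for 'e':
  pos 3: 'e' -> replacement #1
  pos 16: 'e' -> replacement #2
Total replacements: 2

2


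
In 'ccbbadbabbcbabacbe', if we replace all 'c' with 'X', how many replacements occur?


re.sub('c', 'X', text) replaces every occurrence of 'c' with 'X'.
Text: 'ccbbadbabbcbabacbe'
Scanning for 'c':
  pos 0: 'c' -> replacement #1
  pos 1: 'c' -> replacement #2
  pos 10: 'c' -> replacement #3
  pos 15: 'c' -> replacement #4
Total replacements: 4

4


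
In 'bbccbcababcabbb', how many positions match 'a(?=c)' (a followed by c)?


Lookahead 'a(?=c)' matches 'a' only when followed by 'c'.
String: 'bbccbcababcabbb'
Checking each position where char is 'a':
  pos 6: 'a' -> no (next='b')
  pos 8: 'a' -> no (next='b')
  pos 11: 'a' -> no (next='b')
Matching positions: []
Count: 0

0


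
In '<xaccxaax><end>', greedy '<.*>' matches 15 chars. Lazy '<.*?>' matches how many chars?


Greedy '<.*>' tries to match as MUCH as possible.
Lazy '<.*?>' tries to match as LITTLE as possible.

String: '<xaccxaax><end>'
Greedy '<.*>' starts at first '<' and extends to the LAST '>': '<xaccxaax><end>' (15 chars)
Lazy '<.*?>' starts at first '<' and stops at the FIRST '>': '<xaccxaax>' (10 chars)

10


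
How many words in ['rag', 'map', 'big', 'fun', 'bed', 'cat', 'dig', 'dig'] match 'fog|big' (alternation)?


Alternation 'fog|big' matches either 'fog' or 'big'.
Checking each word:
  'rag' -> no
  'map' -> no
  'big' -> MATCH
  'fun' -> no
  'bed' -> no
  'cat' -> no
  'dig' -> no
  'dig' -> no
Matches: ['big']
Count: 1

1


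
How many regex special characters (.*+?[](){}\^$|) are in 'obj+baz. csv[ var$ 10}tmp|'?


Regex special characters are: . * + ? [ ] ( ) { } \ ^ $ |
Scanning 'obj+baz. csv[ var$ 10}tmp|':
  pos 3: '+' -> SPECIAL
  pos 7: '.' -> SPECIAL
  pos 12: '[' -> SPECIAL
  pos 17: '$' -> SPECIAL
  pos 21: '}' -> SPECIAL
  pos 25: '|' -> SPECIAL
Special chars found: ['+', '.', '[', '$', '}', '|']
Total: 6

6


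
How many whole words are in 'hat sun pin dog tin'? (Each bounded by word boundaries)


Word boundaries (\b) mark the start/end of each word.
Text: 'hat sun pin dog tin'
Splitting by whitespace:
  Word 1: 'hat'
  Word 2: 'sun'
  Word 3: 'pin'
  Word 4: 'dog'
  Word 5: 'tin'
Total whole words: 5

5


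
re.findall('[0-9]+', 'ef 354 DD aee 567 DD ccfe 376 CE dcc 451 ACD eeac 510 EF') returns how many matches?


Pattern '[0-9]+' finds one or more digits.
Text: 'ef 354 DD aee 567 DD ccfe 376 CE dcc 451 ACD eeac 510 EF'
Scanning for matches:
  Match 1: '354'
  Match 2: '567'
  Match 3: '376'
  Match 4: '451'
  Match 5: '510'
Total matches: 5

5


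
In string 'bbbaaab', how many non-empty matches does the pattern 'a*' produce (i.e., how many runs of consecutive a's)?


Pattern 'a*' matches zero or more a's. We want non-empty runs of consecutive a's.
String: 'bbbaaab'
Walking through the string to find runs of a's:
  Run 1: positions 3-5 -> 'aaa'
Non-empty runs found: ['aaa']
Count: 1

1


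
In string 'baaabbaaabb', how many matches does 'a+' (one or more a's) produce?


Pattern 'a+' matches one or more consecutive a's.
String: 'baaabbaaabb'
Scanning for runs of a:
  Match 1: 'aaa' (length 3)
  Match 2: 'aaa' (length 3)
Total matches: 2

2


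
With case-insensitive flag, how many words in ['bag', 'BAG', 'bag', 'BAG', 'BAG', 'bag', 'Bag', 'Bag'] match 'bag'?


Case-insensitive matching: compare each word's lowercase form to 'bag'.
  'bag' -> lower='bag' -> MATCH
  'BAG' -> lower='bag' -> MATCH
  'bag' -> lower='bag' -> MATCH
  'BAG' -> lower='bag' -> MATCH
  'BAG' -> lower='bag' -> MATCH
  'bag' -> lower='bag' -> MATCH
  'Bag' -> lower='bag' -> MATCH
  'Bag' -> lower='bag' -> MATCH
Matches: ['bag', 'BAG', 'bag', 'BAG', 'BAG', 'bag', 'Bag', 'Bag']
Count: 8

8


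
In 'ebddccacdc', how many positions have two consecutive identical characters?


Looking for consecutive identical characters in 'ebddccacdc':
  pos 0-1: 'e' vs 'b' -> different
  pos 1-2: 'b' vs 'd' -> different
  pos 2-3: 'd' vs 'd' -> MATCH ('dd')
  pos 3-4: 'd' vs 'c' -> different
  pos 4-5: 'c' vs 'c' -> MATCH ('cc')
  pos 5-6: 'c' vs 'a' -> different
  pos 6-7: 'a' vs 'c' -> different
  pos 7-8: 'c' vs 'd' -> different
  pos 8-9: 'd' vs 'c' -> different
Consecutive identical pairs: ['dd', 'cc']
Count: 2

2


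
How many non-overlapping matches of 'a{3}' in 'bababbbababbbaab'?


Pattern 'a{3}' matches exactly 3 consecutive a's (greedy, non-overlapping).
String: 'bababbbababbbaab'
Scanning for runs of a's:
  Run at pos 1: 'a' (length 1) -> 0 match(es)
  Run at pos 3: 'a' (length 1) -> 0 match(es)
  Run at pos 7: 'a' (length 1) -> 0 match(es)
  Run at pos 9: 'a' (length 1) -> 0 match(es)
  Run at pos 13: 'aa' (length 2) -> 0 match(es)
Matches found: []
Total: 0

0


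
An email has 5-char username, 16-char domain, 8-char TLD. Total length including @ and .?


An email address has format: username@domain.tld
Username length: 5
'@' character: 1
Domain length: 16
'.' character: 1
TLD length: 8
Total = 5 + 1 + 16 + 1 + 8 = 31

31


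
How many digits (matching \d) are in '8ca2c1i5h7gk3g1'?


\d matches any digit 0-9.
Scanning '8ca2c1i5h7gk3g1':
  pos 0: '8' -> DIGIT
  pos 3: '2' -> DIGIT
  pos 5: '1' -> DIGIT
  pos 7: '5' -> DIGIT
  pos 9: '7' -> DIGIT
  pos 12: '3' -> DIGIT
  pos 14: '1' -> DIGIT
Digits found: ['8', '2', '1', '5', '7', '3', '1']
Total: 7

7


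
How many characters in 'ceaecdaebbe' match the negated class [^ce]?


Negated class [^ce] matches any char NOT in {c, e}
Scanning 'ceaecdaebbe':
  pos 0: 'c' -> no (excluded)
  pos 1: 'e' -> no (excluded)
  pos 2: 'a' -> MATCH
  pos 3: 'e' -> no (excluded)
  pos 4: 'c' -> no (excluded)
  pos 5: 'd' -> MATCH
  pos 6: 'a' -> MATCH
  pos 7: 'e' -> no (excluded)
  pos 8: 'b' -> MATCH
  pos 9: 'b' -> MATCH
  pos 10: 'e' -> no (excluded)
Total matches: 5

5


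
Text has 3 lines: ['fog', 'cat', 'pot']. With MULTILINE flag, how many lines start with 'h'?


With MULTILINE flag, ^ matches the start of each line.
Lines: ['fog', 'cat', 'pot']
Checking which lines start with 'h':
  Line 1: 'fog' -> no
  Line 2: 'cat' -> no
  Line 3: 'pot' -> no
Matching lines: []
Count: 0

0


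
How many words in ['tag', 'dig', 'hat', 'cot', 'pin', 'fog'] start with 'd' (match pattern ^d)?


Pattern ^d anchors to start of word. Check which words begin with 'd':
  'tag' -> no
  'dig' -> MATCH (starts with 'd')
  'hat' -> no
  'cot' -> no
  'pin' -> no
  'fog' -> no
Matching words: ['dig']
Count: 1

1


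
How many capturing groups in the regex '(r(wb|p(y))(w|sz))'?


To count capturing groups, count each '(' that starts a group.
Pattern: '(r(wb|p(y))(w|sz))'
Walking through the pattern:
  Position 0: '(' -> group #1
  Position 2: '(' -> group #2
  Position 7: '(' -> group #3
  Position 11: '(' -> group #4
Total capturing groups: 4

4
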